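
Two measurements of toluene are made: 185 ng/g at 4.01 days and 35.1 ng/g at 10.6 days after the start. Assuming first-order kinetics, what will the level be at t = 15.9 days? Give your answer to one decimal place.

Over Δt = 10.6 − 4.01 = 6.59 days, the level fell by a factor of 185/35.1 ≈ 5.2707.
n = log₂(5.2707) ≈ 2.398 half-lives, so t½ = 6.59/2.398 ≈ 2.7481 days.
From t = 10.6 to t = 15.9: 35.1 × (1/2)^((15.9−10.6)/2.7481) ≈ 9.2204 ng/g.

9.2 ng/g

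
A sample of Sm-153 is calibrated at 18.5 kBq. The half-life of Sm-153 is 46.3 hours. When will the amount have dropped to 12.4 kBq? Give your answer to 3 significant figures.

26.7 hours

Fraction remaining = 12.4/18.5 ≈ 0.67027.
n = log₂(18.5/12.4) = ln(1.4919)/ln 2 ≈ 0.57719 half-lives.
t = n × t½ = 0.57719 × 46.3 ≈ 26.724 hours.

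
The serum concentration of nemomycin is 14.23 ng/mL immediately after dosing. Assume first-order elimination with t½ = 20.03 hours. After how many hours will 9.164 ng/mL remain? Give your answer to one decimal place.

Fraction remaining = 9.164/14.23 ≈ 0.64399.
n = log₂(14.23/9.164) = ln(1.5528)/ln 2 ≈ 0.63489 half-lives.
t = n × t½ = 0.63489 × 20.03 ≈ 12.717 hours.

12.7 hours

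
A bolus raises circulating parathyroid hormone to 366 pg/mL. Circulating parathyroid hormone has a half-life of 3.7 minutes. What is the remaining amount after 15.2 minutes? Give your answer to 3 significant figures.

Number of half-lives: n = 15.2/3.7 ≈ 4.1081.
Remaining = 366 × (1/2)^4.1081 = 366 × 0.057988 ≈ 21.224 pg/mL.

21.2 pg/mL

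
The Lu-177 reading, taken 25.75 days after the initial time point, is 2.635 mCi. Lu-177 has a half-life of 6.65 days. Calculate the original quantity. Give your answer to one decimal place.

38.6 mCi

Number of half-lives elapsed: n = 25.75/6.65 ≈ 3.8722.
A₀ = A × 2^n = 2.635 × 2^3.8722 = 2.635 × 14.643 ≈ 38.585 mCi.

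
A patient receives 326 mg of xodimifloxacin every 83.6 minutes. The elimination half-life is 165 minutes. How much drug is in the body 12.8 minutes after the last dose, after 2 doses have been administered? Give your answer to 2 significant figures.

The 2 doses were given 96.4, 12.8 minutes ago.
Total = 326·(1/2)^(96.4/165) + 326·(1/2)^(12.8/165)
      = 217.44 + 308.93 ≈ 526.38 mg.

530 mg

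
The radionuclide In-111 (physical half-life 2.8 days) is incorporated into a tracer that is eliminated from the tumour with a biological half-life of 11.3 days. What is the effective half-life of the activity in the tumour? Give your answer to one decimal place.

2.2 days

1/t_eff = 1/t_phys + 1/t_biol = 1/2.8 + 1/11.3 = 0.44564 per day.
t_eff = 2.8 × 11.3 / (2.8 + 11.3) ≈ 2.244 days.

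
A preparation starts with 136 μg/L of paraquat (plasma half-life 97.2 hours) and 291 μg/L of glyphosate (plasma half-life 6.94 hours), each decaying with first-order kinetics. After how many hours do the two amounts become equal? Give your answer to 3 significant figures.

Set 136·(1/2)^(t/97.2) = 291·(1/2)^(t/6.94).
Taking log₂: log₂(136/291) = t·(1/97.2 − 1/6.94).
log₂(0.46735) = -1.0974; 1/97.2 − 1/6.94 = -0.1338.
t = -1.0974 / -0.1338 ≈ 8.2016 hours.

8.20 hours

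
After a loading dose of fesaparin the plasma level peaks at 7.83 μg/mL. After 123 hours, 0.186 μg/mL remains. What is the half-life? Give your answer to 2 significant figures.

23 hours

A/A₀ = 0.186/7.83 ≈ 0.023755.
n = log₂(42.097) ≈ 5.3956 half-lives elapsed in 123 hours.
t½ = 123/5.3956 ≈ 22.796 hours.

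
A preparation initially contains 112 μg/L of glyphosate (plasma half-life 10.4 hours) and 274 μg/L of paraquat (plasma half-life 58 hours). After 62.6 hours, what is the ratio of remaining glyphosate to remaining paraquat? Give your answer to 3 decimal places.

glyphosate: 112 × (1/2)^(62.6/10.4) = 112 × (1/2)^6.0192 ≈ 1.7268 μg/L.
paraquat: 274 × (1/2)^(62.6/58) = 274 × (1/2)^1.0793 ≈ 129.67 μg/L.
Ratio ≈ 1.7268 / 129.67 ≈ 0.013317.

0.013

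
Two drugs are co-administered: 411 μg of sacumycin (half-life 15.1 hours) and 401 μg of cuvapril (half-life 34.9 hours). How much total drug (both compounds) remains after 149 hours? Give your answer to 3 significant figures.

21.2 μg

sacumycin: 411 × (1/2)^(149/15.1) = 411 × (1/2)^9.8675 ≈ 0.43996 μg.
cuvapril: 401 × (1/2)^(149/34.9) = 401 × (1/2)^4.2693 ≈ 20.794 μg.
Total = 0.43996 + 20.794 ≈ 21.234 μg.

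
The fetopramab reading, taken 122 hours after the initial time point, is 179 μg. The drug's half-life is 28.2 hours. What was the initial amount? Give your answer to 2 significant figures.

3600 μg

Number of half-lives elapsed: n = 122/28.2 ≈ 4.3262.
A₀ = A × 2^n = 179 × 2^4.3262 = 179 × 20.06 ≈ 3590.7 μg.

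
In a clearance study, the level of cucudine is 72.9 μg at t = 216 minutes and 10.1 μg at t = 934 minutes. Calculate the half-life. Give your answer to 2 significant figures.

250 minutes

Over Δt = 934 − 216 = 718 minutes, the level fell by a factor of 72.9/10.1 ≈ 7.2178.
n = log₂(7.2178) ≈ 2.8516 half-lives, so t½ = 718/2.8516 ≈ 251.79 minutes.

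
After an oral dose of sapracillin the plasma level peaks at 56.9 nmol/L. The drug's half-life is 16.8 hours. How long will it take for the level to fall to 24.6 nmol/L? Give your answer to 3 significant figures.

20.3 hours

Fraction remaining = 24.6/56.9 ≈ 0.43234.
n = log₂(56.9/24.6) = ln(2.313)/ln 2 ≈ 1.2098 half-lives.
t = n × t½ = 1.2098 × 16.8 ≈ 20.324 hours.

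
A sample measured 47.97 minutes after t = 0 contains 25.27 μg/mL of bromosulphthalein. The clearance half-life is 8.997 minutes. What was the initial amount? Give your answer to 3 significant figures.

1020 μg/mL

Number of half-lives elapsed: n = 47.97/8.997 ≈ 5.3318.
A₀ = A × 2^n = 25.27 × 2^5.3318 = 25.27 × 40.274 ≈ 1017.7 μg/mL.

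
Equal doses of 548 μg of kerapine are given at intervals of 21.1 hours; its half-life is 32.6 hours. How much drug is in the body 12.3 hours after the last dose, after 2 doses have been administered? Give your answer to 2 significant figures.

The 2 doses were given 33.4, 12.3 hours ago.
Total = 548·(1/2)^(33.4/32.6) + 548·(1/2)^(12.3/32.6)
      = 269.38 + 421.89 ≈ 691.27 μg.

690 μg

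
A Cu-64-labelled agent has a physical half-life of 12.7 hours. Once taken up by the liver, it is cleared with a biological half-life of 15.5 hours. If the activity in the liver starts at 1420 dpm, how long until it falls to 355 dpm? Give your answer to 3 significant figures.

14.0 hours

1/t_eff = 1/t_phys + 1/t_biol = 1/12.7 + 1/15.5 = 0.14326 per hour.
t_eff = 12.7 × 15.5 / (12.7 + 15.5) ≈ 6.9805 hours.
n = log₂(1420/355) ≈ 2; t = 2 × 6.9805 ≈ 13.961 hours.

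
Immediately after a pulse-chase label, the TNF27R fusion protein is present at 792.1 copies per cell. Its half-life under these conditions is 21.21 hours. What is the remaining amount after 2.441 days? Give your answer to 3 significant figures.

117 copies per cell

Convert the elapsed time: 2.441 days = 58.584 hours.
Number of half-lives: n = 58.584/21.21 ≈ 2.7621.
Remaining = 792.1 × (1/2)^2.7621 = 792.1 × 0.14741 ≈ 116.76 copies per cell.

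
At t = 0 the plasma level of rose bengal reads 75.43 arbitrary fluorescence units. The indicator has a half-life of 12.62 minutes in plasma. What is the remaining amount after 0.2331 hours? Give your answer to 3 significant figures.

35.0 arbitrary fluorescence units

Convert the elapsed time: 0.2331 hours = 13.986 minutes.
Number of half-lives: n = 13.986/12.62 ≈ 1.1082.
Remaining = 75.43 × (1/2)^1.1082 = 75.43 × 0.46386 ≈ 34.989 arbitrary fluorescence units.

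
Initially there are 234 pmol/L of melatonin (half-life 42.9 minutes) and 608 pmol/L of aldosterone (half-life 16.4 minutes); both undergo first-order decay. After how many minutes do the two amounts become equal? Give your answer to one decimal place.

Set 234·(1/2)^(t/42.9) = 608·(1/2)^(t/16.4).
Taking log₂: log₂(234/608) = t·(1/42.9 − 1/16.4).
log₂(0.38487) = -1.3776; 1/42.9 − 1/16.4 = -0.037666.
t = -1.3776 / -0.037666 ≈ 36.574 minutes.

36.6 minutes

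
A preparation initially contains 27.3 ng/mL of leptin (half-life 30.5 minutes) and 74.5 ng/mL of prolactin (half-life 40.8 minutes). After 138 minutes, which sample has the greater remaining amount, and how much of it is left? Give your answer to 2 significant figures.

prolactin, 7.1 ng/mL

leptin: 27.3 × (1/2)^4.5246 ≈ 1.1861 ng/mL.
prolactin: 74.5 × (1/2)^3.3824 ≈ 7.1444 ng/mL.
Prolactin has more remaining, at ≈ 7.1444 ng/mL.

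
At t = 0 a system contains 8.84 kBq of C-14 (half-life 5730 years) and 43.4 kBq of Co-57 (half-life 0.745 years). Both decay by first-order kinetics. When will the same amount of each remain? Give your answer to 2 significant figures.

Set 8.84·(1/2)^(t/5730) = 43.4·(1/2)^(t/0.745).
Taking log₂: log₂(8.84/43.4) = t·(1/5730 − 1/0.745).
log₂(0.20369) = -2.2956; 1/5730 − 1/0.745 = -1.3421.
t = -2.2956 / -1.3421 ≈ 1.7104 years.

1.7 years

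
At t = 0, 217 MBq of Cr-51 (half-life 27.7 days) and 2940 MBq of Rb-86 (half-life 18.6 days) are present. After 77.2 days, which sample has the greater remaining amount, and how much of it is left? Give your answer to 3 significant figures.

Rb-86, 166 MBq

Cr-51: 217 × (1/2)^2.787 ≈ 31.44 MBq.
Rb-86: 2940 × (1/2)^4.1505 ≈ 165.54 MBq.
Rb-86 has more remaining, at ≈ 165.54 MBq.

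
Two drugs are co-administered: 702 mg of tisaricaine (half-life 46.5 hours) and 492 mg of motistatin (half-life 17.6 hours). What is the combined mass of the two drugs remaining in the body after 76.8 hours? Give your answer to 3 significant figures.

247 mg

tisaricaine: 702 × (1/2)^(76.8/46.5) = 702 × (1/2)^1.6516 ≈ 223.44 mg.
motistatin: 492 × (1/2)^(76.8/17.6) = 492 × (1/2)^4.3636 ≈ 23.899 mg.
Total = 223.44 + 23.899 ≈ 247.33 mg.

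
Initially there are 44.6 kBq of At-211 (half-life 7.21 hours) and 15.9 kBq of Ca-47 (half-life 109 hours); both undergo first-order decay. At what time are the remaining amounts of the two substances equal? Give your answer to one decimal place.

11.5 hours

Set 44.6·(1/2)^(t/7.21) = 15.9·(1/2)^(t/109).
Taking log₂: log₂(44.6/15.9) = t·(1/7.21 − 1/109).
log₂(2.805) = 1.488; 1/7.21 − 1/109 = 0.12952.
t = 1.488 / 0.12952 ≈ 11.489 hours.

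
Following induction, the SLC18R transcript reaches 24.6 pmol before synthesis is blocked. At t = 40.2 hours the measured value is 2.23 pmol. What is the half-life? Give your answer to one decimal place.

A/A₀ = 2.23/24.6 ≈ 0.09065.
n = log₂(11.031) ≈ 3.4635 half-lives elapsed in 40.2 hours.
t½ = 40.2/3.4635 ≈ 11.607 hours.

11.6 hours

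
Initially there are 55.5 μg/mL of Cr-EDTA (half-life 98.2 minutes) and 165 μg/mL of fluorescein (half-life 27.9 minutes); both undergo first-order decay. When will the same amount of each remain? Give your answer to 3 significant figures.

61.3 minutes

Set 55.5·(1/2)^(t/98.2) = 165·(1/2)^(t/27.9).
Taking log₂: log₂(55.5/165) = t·(1/98.2 − 1/27.9).
log₂(0.33636) = -1.5719; 1/98.2 − 1/27.9 = -0.025659.
t = -1.5719 / -0.025659 ≈ 61.261 minutes.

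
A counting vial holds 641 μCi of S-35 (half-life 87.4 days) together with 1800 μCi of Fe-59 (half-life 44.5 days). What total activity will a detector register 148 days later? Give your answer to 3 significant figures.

S-35: 641 × (1/2)^(148/87.4) = 641 × (1/2)^1.6934 ≈ 198.2 μCi.
Fe-59: 1800 × (1/2)^(148/44.5) = 1800 × (1/2)^3.3258 ≈ 179.51 μCi.
Total = 198.2 + 179.51 ≈ 377.71 μCi.

378 μCi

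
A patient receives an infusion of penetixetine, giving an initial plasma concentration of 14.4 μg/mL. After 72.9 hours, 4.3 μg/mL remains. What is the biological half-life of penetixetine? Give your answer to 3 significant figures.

41.8 hours

A/A₀ = 4.3/14.4 ≈ 0.29861.
n = log₂(3.3488) ≈ 1.7437 half-lives elapsed in 72.9 hours.
t½ = 72.9/1.7437 ≈ 41.809 hours.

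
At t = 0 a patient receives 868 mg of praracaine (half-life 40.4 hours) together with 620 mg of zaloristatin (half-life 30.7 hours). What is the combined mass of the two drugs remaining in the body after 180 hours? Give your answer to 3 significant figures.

praracaine: 868 × (1/2)^(180/40.4) = 868 × (1/2)^4.4554 ≈ 39.564 mg.
zaloristatin: 620 × (1/2)^(180/30.7) = 620 × (1/2)^5.8632 ≈ 10.651 mg.
Total = 39.564 + 10.651 ≈ 50.215 mg.

50.2 mg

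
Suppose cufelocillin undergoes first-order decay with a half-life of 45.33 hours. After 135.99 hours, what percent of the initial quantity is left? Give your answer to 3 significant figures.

12.5%

n = 135.99/45.33 ≈ 3 half-lives.
Fraction remaining = (1/2)^3 ≈ 0.125, i.e. 12.5%.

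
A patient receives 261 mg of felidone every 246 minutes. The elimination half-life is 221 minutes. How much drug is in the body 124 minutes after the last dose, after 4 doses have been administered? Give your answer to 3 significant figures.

The 4 doses were given 862, 616, 370, 124 minutes ago.
Total = 261·(1/2)^(862/221) + 261·(1/2)^(616/221) + 261·(1/2)^(370/221) + 261·(1/2)^(124/221)
      = 17.478 + 37.807 + 81.781 + 176.9 ≈ 313.97 mg.

314 mg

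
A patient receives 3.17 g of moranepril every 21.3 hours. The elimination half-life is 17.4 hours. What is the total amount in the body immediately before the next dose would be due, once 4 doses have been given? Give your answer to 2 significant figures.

2.3 g

The 4 doses were given 85.2, 63.9, 42.6, 21.3 hours ago.
Total = 3.17·(1/2)^(85.2/17.4) + 3.17·(1/2)^(63.9/17.4) + 3.17·(1/2)^(42.6/17.4) + 3.17·(1/2)^(21.3/17.4)
      = 0.10643 + 0.24863 + 0.58084 + 1.3569 ≈ 2.2928 g.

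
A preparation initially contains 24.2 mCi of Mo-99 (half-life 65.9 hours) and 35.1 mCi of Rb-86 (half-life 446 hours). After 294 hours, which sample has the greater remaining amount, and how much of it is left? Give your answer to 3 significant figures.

Rb-86, 22.2 mCi

Mo-99: 24.2 × (1/2)^4.4613 ≈ 1.0986 mCi.
Rb-86: 35.1 × (1/2)^0.65919 ≈ 22.226 mCi.
Rb-86 has more remaining, at ≈ 22.226 mCi.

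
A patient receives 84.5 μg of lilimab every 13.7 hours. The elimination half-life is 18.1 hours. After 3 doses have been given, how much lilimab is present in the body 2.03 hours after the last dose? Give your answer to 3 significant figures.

152 μg

The 3 doses were given 29.43, 15.73, 2.03 hours ago.
Total = 84.5·(1/2)^(29.43/18.1) + 84.5·(1/2)^(15.73/18.1) + 84.5·(1/2)^(2.03/18.1)
      = 27.377 + 46.264 + 78.18 ≈ 151.82 μg.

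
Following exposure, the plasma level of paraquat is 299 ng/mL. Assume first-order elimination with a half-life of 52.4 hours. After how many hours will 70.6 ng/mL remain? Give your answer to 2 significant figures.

110 hours

Fraction remaining = 70.6/299 ≈ 0.23612.
n = log₂(299/70.6) = ln(4.2351)/ln 2 ≈ 2.0824 half-lives.
t = n × t½ = 2.0824 × 52.4 ≈ 109.12 hours.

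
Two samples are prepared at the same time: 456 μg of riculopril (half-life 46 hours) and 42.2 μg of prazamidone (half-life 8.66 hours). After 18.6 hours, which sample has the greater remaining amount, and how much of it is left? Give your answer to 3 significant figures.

riculopril: 456 × (1/2)^0.40435 ≈ 344.54 μg.
prazamidone: 42.2 × (1/2)^2.1478 ≈ 9.5227 μg.
Riculopril has more remaining, at ≈ 344.54 μg.

riculopril, 345 μg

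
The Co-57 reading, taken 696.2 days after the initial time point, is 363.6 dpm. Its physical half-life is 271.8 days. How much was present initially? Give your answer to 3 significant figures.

Number of half-lives elapsed: n = 696.2/271.8 ≈ 2.5614.
A₀ = A × 2^n = 363.6 × 2^2.5614 = 363.6 × 5.903 ≈ 2146.3 dpm.

2150 dpm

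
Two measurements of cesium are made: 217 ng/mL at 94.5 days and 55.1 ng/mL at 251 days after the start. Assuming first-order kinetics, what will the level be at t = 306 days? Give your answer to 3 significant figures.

34.0 ng/mL

Over Δt = 251 − 94.5 = 156.5 days, the level fell by a factor of 217/55.1 ≈ 3.9383.
n = log₂(3.9383) ≈ 1.9776 half-lives, so t½ = 156.5/1.9776 ≈ 79.137 days.
From t = 251 to t = 306: 55.1 × (1/2)^((306−251)/79.137) ≈ 34.036 ng/mL.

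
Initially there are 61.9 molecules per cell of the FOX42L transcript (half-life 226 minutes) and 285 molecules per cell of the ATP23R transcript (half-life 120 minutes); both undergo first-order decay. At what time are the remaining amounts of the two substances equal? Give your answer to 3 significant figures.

Set 61.9·(1/2)^(t/226) = 285·(1/2)^(t/120).
Taking log₂: log₂(61.9/285) = t·(1/226 − 1/120).
log₂(0.21719) = -2.203; 1/226 − 1/120 = -0.0039086.
t = -2.203 / -0.0039086 ≈ 563.62 minutes.

564 minutes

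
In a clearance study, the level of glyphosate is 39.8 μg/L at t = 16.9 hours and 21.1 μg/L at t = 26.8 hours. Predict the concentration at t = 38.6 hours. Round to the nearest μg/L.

Over Δt = 26.8 − 16.9 = 9.9 hours, the level fell by a factor of 39.8/21.1 ≈ 1.8863.
n = log₂(1.8863) ≈ 0.91553 half-lives, so t½ = 9.9/0.91553 ≈ 10.813 hours.
From t = 26.8 to t = 38.6: 21.1 × (1/2)^((38.6−26.8)/10.813) ≈ 9.9035 μg/L.

10 μg/L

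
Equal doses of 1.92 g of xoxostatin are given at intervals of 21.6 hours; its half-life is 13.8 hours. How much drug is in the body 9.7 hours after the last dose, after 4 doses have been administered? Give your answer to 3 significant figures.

1.76 g

The 4 doses were given 74.5, 52.9, 31.3, 9.7 hours ago.
Total = 1.92·(1/2)^(74.5/13.8) + 1.92·(1/2)^(52.9/13.8) + 1.92·(1/2)^(31.3/13.8) + 1.92·(1/2)^(9.7/13.8)
      = 0.045517 + 0.1347 + 0.39859 + 1.1795 ≈ 1.7583 g.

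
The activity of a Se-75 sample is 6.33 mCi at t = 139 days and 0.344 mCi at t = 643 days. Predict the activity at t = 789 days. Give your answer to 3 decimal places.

Over Δt = 643 − 139 = 504 days, the level fell by a factor of 6.33/0.344 ≈ 18.401.
n = log₂(18.401) ≈ 4.2017 half-lives, so t½ = 504/4.2017 ≈ 119.95 days.
From t = 643 to t = 789: 0.344 × (1/2)^((789−643)/119.95) ≈ 0.14796 mCi.

0.148 mCi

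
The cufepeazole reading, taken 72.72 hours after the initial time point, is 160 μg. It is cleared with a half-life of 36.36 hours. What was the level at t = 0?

640 μg

Number of half-lives elapsed: n = 72.72/36.36 ≈ 2.
A₀ = A × 2^n = 160 × 2^2 = 160 × 4 ≈ 640 μg.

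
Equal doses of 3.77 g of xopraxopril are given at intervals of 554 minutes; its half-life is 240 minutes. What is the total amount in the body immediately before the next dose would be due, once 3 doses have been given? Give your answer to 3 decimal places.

The 3 doses were given 1662, 1108, 554 minutes ago.
Total = 3.77·(1/2)^(1662/240) + 3.77·(1/2)^(1108/240) + 3.77·(1/2)^(554/240)
      = 0.031025 + 0.15367 + 0.76114 ≈ 0.94583 g.

0.946 g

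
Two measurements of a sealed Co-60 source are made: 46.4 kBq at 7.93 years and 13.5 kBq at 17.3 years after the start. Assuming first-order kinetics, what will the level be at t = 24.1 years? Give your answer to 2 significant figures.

5.5 kBq

Over Δt = 17.3 − 7.93 = 9.37 years, the level fell by a factor of 46.4/13.5 ≈ 3.437.
n = log₂(3.437) ≈ 1.7812 half-lives, so t½ = 9.37/1.7812 ≈ 5.2606 years.
From t = 17.3 to t = 24.1: 13.5 × (1/2)^((24.1−17.3)/5.2606) ≈ 5.5108 kBq.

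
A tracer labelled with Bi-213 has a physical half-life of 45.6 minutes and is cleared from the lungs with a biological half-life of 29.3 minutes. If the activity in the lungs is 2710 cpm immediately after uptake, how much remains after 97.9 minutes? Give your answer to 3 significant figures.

1/t_eff = 1/t_phys + 1/t_biol = 1/45.6 + 1/29.3 = 0.05606 per minute.
t_eff = 45.6 × 29.3 / (45.6 + 29.3) ≈ 17.838 minutes.
Remaining = 2710 × (1/2)^(97.9/17.838) = 2710 × (1/2)^5.4882 ≈ 60.374 cpm.

60.4 cpm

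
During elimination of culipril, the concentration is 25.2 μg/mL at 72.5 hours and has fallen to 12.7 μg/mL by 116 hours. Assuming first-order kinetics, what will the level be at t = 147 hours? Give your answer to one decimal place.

Over Δt = 116 − 72.5 = 43.5 hours, the level fell by a factor of 25.2/12.7 ≈ 1.9843.
n = log₂(1.9843) ≈ 0.9886 half-lives, so t½ = 43.5/0.9886 ≈ 44.002 hours.
From t = 116 to t = 147: 12.7 × (1/2)^((147−116)/44.002) ≈ 7.7933 μg/mL.

7.8 μg/mL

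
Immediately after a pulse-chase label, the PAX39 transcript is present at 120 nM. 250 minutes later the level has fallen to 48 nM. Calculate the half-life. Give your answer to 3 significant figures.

A/A₀ = 48/120 ≈ 0.4.
n = log₂(2.5) ≈ 1.3219 half-lives elapsed in 250 minutes.
t½ = 250/1.3219 ≈ 189.12 minutes.

189 minutes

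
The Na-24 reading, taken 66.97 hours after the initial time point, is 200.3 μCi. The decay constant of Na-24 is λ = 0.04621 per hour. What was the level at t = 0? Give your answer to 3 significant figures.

t½ = ln 2 / λ = 0.69315 / 0.04621 ≈ 15 hours.
Number of half-lives elapsed: n = 66.97/15 ≈ 4.4647.
A₀ = A × 2^n = 200.3 × 2^4.4647 = 200.3 × 22.08 ≈ 4422.7 μCi.

4420 μCi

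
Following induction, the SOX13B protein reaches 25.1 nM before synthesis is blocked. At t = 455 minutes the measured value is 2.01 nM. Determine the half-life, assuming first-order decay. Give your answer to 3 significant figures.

A/A₀ = 2.01/25.1 ≈ 0.08008.
n = log₂(12.488) ≈ 3.6424 half-lives elapsed in 455 minutes.
t½ = 455/3.6424 ≈ 124.92 minutes.

125 minutes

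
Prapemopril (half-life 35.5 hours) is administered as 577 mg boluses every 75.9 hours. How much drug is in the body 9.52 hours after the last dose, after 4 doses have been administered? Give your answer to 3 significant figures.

618 mg

The 4 doses were given 237.22, 161.32, 85.42, 9.52 hours ago.
Total = 577·(1/2)^(237.22/35.5) + 577·(1/2)^(161.32/35.5) + 577·(1/2)^(85.42/35.5) + 577·(1/2)^(9.52/35.5)
      = 5.6185 + 24.73 + 108.85 + 479.13 ≈ 618.33 mg.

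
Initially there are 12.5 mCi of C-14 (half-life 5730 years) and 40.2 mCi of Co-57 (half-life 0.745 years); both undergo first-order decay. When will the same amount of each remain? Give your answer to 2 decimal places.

Set 12.5·(1/2)^(t/5730) = 40.2·(1/2)^(t/0.745).
Taking log₂: log₂(12.5/40.2) = t·(1/5730 − 1/0.745).
log₂(0.31095) = -1.6853; 1/5730 − 1/0.745 = -1.3421.
t = -1.6853 / -1.3421 ≈ 1.2557 years.

1.26 years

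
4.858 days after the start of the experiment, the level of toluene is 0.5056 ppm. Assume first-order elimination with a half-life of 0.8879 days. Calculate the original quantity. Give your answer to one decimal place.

22.4 ppm

Number of half-lives elapsed: n = 4.858/0.8879 ≈ 5.4713.
A₀ = A × 2^n = 0.5056 × 2^5.4713 = 0.5056 × 44.365 ≈ 22.431 ppm.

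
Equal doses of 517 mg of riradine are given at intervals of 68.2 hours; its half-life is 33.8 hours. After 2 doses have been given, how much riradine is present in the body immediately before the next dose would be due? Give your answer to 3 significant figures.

The 2 doses were given 136.4, 68.2 hours ago.
Total = 517·(1/2)^(136.4/33.8) + 517·(1/2)^(68.2/33.8)
      = 31.527 + 127.67 ≈ 159.2 mg.

159 mg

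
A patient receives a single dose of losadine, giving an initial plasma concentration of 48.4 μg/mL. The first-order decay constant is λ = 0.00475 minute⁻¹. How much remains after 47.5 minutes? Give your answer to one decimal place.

t½ = ln 2 / λ = 0.69315 / 0.00475 ≈ 145.93 minutes.
Number of half-lives: n = 47.5/145.93 ≈ 0.32551.
Remaining = 48.4 × (1/2)^0.32551 = 48.4 × 0.79802 ≈ 38.624 μg/mL.

38.6 μg/mL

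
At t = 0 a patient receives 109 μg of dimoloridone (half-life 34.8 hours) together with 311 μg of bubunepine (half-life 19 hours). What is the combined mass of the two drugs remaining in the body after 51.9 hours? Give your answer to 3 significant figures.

85.6 μg

dimoloridone: 109 × (1/2)^(51.9/34.8) = 109 × (1/2)^1.4914 ≈ 38.768 μg.
bubunepine: 311 × (1/2)^(51.9/19) = 311 × (1/2)^2.7316 ≈ 46.825 μg.
Total = 38.768 + 46.825 ≈ 85.593 μg.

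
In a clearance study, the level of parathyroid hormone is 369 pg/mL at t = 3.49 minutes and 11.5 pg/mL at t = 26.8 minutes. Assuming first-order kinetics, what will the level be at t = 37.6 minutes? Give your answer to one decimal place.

Over Δt = 26.8 − 3.49 = 23.31 minutes, the level fell by a factor of 369/11.5 ≈ 32.087.
n = log₂(32.087) ≈ 5.0039 half-lives, so t½ = 23.31/5.0039 ≈ 4.6584 minutes.
From t = 26.8 to t = 37.6: 11.5 × (1/2)^((37.6−26.8)/4.6584) ≈ 2.3056 pg/mL.

2.3 pg/mL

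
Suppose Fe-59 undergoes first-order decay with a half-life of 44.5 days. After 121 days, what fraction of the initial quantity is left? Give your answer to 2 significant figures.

n = 121/44.5 ≈ 2.7191 half-lives.
Fraction remaining = (1/2)^2.7191 ≈ 0.15187.

0.15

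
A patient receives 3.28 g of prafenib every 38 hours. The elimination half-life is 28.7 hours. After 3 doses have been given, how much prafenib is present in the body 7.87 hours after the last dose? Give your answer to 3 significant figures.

The 3 doses were given 83.87, 45.87, 7.87 hours ago.
Total = 3.28·(1/2)^(83.87/28.7) + 3.28·(1/2)^(45.87/28.7) + 3.28·(1/2)^(7.87/28.7)
      = 0.43269 + 1.0833 + 2.7122 ≈ 4.2282 g.

4.23 g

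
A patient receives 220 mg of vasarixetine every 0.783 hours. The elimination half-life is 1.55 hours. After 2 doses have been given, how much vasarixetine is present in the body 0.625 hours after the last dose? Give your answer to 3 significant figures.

284 mg

The 2 doses were given 1.408, 0.625 hours ago.
Total = 220·(1/2)^(1.408/1.55) + 220·(1/2)^(0.625/1.55)
      = 117.21 + 166.36 ≈ 283.57 mg.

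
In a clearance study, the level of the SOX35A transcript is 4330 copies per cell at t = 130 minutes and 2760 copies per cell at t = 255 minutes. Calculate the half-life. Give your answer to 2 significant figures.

Over Δt = 255 − 130 = 125 minutes, the level fell by a factor of 4330/2760 ≈ 1.5688.
n = log₂(1.5688) ≈ 0.6497 half-lives, so t½ = 125/0.6497 ≈ 192.4 minutes.

190 minutes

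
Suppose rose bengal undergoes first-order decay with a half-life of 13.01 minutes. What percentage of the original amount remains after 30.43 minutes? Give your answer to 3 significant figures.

19.8%

n = 30.43/13.01 ≈ 2.339 half-lives.
Fraction remaining = (1/2)^2.339 ≈ 0.19765, i.e. 19.765%.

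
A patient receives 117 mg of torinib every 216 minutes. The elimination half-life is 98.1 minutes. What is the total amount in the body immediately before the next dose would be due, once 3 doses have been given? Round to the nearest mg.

The 3 doses were given 648, 432, 216 minutes ago.
Total = 117·(1/2)^(648/98.1) + 117·(1/2)^(432/98.1) + 117·(1/2)^(216/98.1)
      = 1.2015 + 5.5278 + 25.431 ≈ 32.161 mg.

32 mg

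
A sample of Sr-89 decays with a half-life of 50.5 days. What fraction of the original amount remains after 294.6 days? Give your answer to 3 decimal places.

n = 294.6/50.5 ≈ 5.8337 half-lives.
Fraction remaining = (1/2)^5.8337 ≈ 0.017534.

0.018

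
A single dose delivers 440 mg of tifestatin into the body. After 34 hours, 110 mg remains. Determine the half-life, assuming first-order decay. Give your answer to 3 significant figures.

17.0 hours

A/A₀ = 110/440 ≈ 0.25.
n = log₂(4) ≈ 2 half-lives elapsed in 34 hours.
t½ = 34/2 ≈ 17 hours.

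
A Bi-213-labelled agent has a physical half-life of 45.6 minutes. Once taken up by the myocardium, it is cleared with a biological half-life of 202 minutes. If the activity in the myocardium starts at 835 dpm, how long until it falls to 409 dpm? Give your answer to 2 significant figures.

38 minutes

1/t_eff = 1/t_phys + 1/t_biol = 1/45.6 + 1/202 = 0.02688 per minute.
t_eff = 45.6 × 202 / (45.6 + 202) ≈ 37.202 minutes.
n = log₂(835/409) ≈ 1.0297; t = 1.0297 × 37.202 ≈ 38.306 minutes.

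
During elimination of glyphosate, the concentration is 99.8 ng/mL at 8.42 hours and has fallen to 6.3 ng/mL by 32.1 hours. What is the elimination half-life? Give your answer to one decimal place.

5.9 hours

Over Δt = 32.1 − 8.42 = 23.68 hours, the level fell by a factor of 99.8/6.3 ≈ 15.841.
n = log₂(15.841) ≈ 3.9856 half-lives, so t½ = 23.68/3.9856 ≈ 5.9414 hours.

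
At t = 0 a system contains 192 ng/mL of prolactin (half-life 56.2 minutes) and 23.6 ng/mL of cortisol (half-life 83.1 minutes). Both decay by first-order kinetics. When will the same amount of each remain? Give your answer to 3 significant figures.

Set 192·(1/2)^(t/56.2) = 23.6·(1/2)^(t/83.1).
Taking log₂: log₂(192/23.6) = t·(1/56.2 − 1/83.1).
log₂(8.1356) = 3.0242; 1/56.2 − 1/83.1 = 0.0057599.
t = 3.0242 / 0.0057599 ≈ 525.05 minutes.

525 minutes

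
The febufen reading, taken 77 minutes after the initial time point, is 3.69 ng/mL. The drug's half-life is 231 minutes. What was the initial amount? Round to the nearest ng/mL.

5 ng/mL

Number of half-lives elapsed: n = 77/231 ≈ 0.33333.
A₀ = A × 2^n = 3.69 × 2^0.33333 = 3.69 × 1.2599 ≈ 4.6491 ng/mL.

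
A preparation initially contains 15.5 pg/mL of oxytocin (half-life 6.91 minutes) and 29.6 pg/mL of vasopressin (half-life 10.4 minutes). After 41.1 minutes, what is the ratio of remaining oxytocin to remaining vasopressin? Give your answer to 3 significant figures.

0.131

oxytocin: 15.5 × (1/2)^(41.1/6.91) = 15.5 × (1/2)^5.9479 ≈ 0.25109 pg/mL.
vasopressin: 29.6 × (1/2)^(41.1/10.4) = 29.6 × (1/2)^3.9519 ≈ 1.9127 pg/mL.
Ratio ≈ 0.25109 / 1.9127 ≈ 0.13128.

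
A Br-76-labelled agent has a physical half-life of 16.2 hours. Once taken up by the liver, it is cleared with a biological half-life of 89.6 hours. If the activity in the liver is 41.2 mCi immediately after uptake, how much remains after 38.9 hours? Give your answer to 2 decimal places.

1/t_eff = 1/t_phys + 1/t_biol = 1/16.2 + 1/89.6 = 0.072889 per hour.
t_eff = 16.2 × 89.6 / (16.2 + 89.6) ≈ 13.719 hours.
Remaining = 41.2 × (1/2)^(38.9/13.719) = 41.2 × (1/2)^2.8354 ≈ 5.7725 mCi.

5.77 mCi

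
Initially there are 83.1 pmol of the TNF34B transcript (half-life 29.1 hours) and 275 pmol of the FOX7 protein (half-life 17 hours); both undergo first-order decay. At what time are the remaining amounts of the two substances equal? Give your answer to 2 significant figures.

71 hours

Set 83.1·(1/2)^(t/29.1) = 275·(1/2)^(t/17).
Taking log₂: log₂(83.1/275) = t·(1/29.1 − 1/17).
log₂(0.30218) = -1.7265; 1/29.1 − 1/17 = -0.024459.
t = -1.7265 / -0.024459 ≈ 70.587 hours.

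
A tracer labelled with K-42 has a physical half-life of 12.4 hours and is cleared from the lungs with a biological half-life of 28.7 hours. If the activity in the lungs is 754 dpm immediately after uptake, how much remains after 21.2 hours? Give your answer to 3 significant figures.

1/t_eff = 1/t_phys + 1/t_biol = 1/12.4 + 1/28.7 = 0.11549 per hour.
t_eff = 12.4 × 28.7 / (12.4 + 28.7) ≈ 8.6589 hours.
Remaining = 754 × (1/2)^(21.2/8.6589) = 754 × (1/2)^2.4484 ≈ 138.15 dpm.

138 dpm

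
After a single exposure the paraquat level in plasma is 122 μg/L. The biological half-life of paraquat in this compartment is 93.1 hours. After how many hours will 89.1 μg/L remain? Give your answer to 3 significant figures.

Fraction remaining = 89.1/122 ≈ 0.73033.
n = log₂(122/89.1) = ln(1.3692)/ln 2 ≈ 0.45338 half-lives.
t = n × t½ = 0.45338 × 93.1 ≈ 42.21 hours.

42.2 hours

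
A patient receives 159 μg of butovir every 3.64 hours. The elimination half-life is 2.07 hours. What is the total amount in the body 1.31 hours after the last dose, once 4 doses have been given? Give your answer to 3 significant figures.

The 4 doses were given 12.23, 8.59, 4.95, 1.31 hours ago.
Total = 159·(1/2)^(12.23/2.07) + 159·(1/2)^(8.59/2.07) + 159·(1/2)^(4.95/2.07) + 159·(1/2)^(1.31/2.07)
      = 2.6476 + 8.9577 + 30.307 + 102.54 ≈ 144.45 μg.

144 μg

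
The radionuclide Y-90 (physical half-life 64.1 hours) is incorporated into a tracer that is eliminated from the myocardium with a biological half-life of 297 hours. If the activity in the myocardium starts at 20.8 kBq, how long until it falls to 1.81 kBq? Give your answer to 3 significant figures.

1/t_eff = 1/t_phys + 1/t_biol = 1/64.1 + 1/297 = 0.018968 per hour.
t_eff = 64.1 × 297 / (64.1 + 297) ≈ 52.721 hours.
n = log₂(20.8/1.81) ≈ 3.5225; t = 3.5225 × 52.721 ≈ 185.71 hours.

186 hours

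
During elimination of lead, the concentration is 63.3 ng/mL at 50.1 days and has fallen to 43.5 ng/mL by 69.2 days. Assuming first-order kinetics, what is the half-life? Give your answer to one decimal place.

35.3 days

Over Δt = 69.2 − 50.1 = 19.1 days, the level fell by a factor of 63.3/43.5 ≈ 1.4552.
n = log₂(1.4552) ≈ 0.54119 half-lives, so t½ = 19.1/0.54119 ≈ 35.293 days.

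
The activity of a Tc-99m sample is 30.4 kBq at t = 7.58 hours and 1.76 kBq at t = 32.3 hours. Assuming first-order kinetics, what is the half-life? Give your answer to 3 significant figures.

6.01 hours

Over Δt = 32.3 − 7.58 = 24.72 hours, the level fell by a factor of 30.4/1.76 ≈ 17.273.
n = log₂(17.273) ≈ 4.1104 half-lives, so t½ = 24.72/4.1104 ≈ 6.014 hours.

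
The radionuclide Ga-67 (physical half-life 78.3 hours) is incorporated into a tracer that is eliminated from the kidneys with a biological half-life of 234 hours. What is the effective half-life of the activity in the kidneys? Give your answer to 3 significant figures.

58.7 hours

1/t_eff = 1/t_phys + 1/t_biol = 1/78.3 + 1/234 = 0.017045 per hour.
t_eff = 78.3 × 234 / (78.3 + 234) ≈ 58.669 hours.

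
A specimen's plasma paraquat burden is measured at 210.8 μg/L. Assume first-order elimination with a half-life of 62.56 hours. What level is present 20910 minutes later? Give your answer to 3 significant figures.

Convert the elapsed time: 20910 minutes = 348.5 hours.
Number of half-lives: n = 348.5/62.56 ≈ 5.5707.
Remaining = 210.8 × (1/2)^5.5707 = 210.8 × 0.021041 ≈ 4.4354 μg/L.

4.44 μg/L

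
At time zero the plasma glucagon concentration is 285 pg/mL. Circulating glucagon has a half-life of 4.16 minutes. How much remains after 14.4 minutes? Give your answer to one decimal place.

25.9 pg/mL

Number of half-lives: n = 14.4/4.16 ≈ 3.4615.
Remaining = 285 × (1/2)^3.4615 = 285 × 0.090776 ≈ 25.871 pg/mL.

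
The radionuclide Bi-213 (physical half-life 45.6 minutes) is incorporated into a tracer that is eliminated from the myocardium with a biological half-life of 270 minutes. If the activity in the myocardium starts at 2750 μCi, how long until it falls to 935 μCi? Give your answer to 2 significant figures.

1/t_eff = 1/t_phys + 1/t_biol = 1/45.6 + 1/270 = 0.025634 per minute.
t_eff = 45.6 × 270 / (45.6 + 270) ≈ 39.011 minutes.
n = log₂(2750/935) ≈ 1.5564; t = 1.5564 × 39.011 ≈ 60.717 minutes.

61 minutes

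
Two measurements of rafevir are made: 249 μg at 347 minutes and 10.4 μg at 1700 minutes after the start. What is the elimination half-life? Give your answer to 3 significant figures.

295 minutes

Over Δt = 1700 − 347 = 1353 minutes, the level fell by a factor of 249/10.4 ≈ 23.942.
n = log₂(23.942) ≈ 4.5815 half-lives, so t½ = 1353/4.5815 ≈ 295.32 minutes.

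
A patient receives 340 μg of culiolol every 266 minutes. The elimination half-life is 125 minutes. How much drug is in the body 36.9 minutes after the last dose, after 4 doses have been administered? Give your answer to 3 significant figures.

358 μg

The 4 doses were given 834.9, 568.9, 302.9, 36.9 minutes ago.
Total = 340·(1/2)^(834.9/125) + 340·(1/2)^(568.9/125) + 340·(1/2)^(302.9/125) + 340·(1/2)^(36.9/125)
      = 3.3177 + 14.502 + 63.39 + 277.09 ≈ 358.3 μg.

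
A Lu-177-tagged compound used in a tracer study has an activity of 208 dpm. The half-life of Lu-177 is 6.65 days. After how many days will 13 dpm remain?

13/208 = 1/16, so 4 half-lives have elapsed.
t = 4 × 6.65 = 26.6 days.

26.6 days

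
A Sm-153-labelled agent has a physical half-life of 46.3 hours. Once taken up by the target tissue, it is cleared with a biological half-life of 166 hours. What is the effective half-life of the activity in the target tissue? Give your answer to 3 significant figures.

1/t_eff = 1/t_phys + 1/t_biol = 1/46.3 + 1/166 = 0.027622 per hour.
t_eff = 46.3 × 166 / (46.3 + 166) ≈ 36.203 hours.

36.2 hours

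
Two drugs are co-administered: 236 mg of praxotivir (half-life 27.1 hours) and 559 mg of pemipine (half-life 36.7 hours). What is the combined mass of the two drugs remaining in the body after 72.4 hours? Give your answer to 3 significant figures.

179 mg

praxotivir: 236 × (1/2)^(72.4/27.1) = 236 × (1/2)^2.6716 ≈ 37.041 mg.
pemipine: 559 × (1/2)^(72.4/36.7) = 559 × (1/2)^1.9728 ≈ 142.41 mg.
Total = 37.041 + 142.41 ≈ 179.46 mg.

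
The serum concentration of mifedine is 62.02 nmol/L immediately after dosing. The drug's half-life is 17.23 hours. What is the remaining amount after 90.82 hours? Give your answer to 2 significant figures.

Number of half-lives: n = 90.82/17.23 ≈ 5.271.
Remaining = 62.02 × (1/2)^5.271 = 62.02 × 0.025898 ≈ 1.6062 nmol/L.

1.6 nmol/L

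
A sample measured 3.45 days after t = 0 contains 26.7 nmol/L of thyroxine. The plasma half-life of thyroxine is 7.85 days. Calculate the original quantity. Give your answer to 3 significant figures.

Number of half-lives elapsed: n = 3.45/7.85 ≈ 0.43949.
A₀ = A × 2^n = 26.7 × 2^0.43949 = 26.7 × 1.3561 ≈ 36.209 nmol/L.

36.2 nmol/L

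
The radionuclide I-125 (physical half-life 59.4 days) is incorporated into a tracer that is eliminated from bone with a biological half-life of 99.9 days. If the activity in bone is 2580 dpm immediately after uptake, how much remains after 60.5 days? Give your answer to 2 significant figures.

1/t_eff = 1/t_phys + 1/t_biol = 1/59.4 + 1/99.9 = 0.026845 per day.
t_eff = 59.4 × 99.9 / (59.4 + 99.9) ≈ 37.251 days.
Remaining = 2580 × (1/2)^(60.5/37.251) = 2580 × (1/2)^1.6241 ≈ 836.97 dpm.

840 dpm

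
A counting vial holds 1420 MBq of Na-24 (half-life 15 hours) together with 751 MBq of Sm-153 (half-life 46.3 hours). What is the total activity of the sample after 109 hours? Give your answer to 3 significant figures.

156 MBq

Na-24: 1420 × (1/2)^(109/15) = 1420 × (1/2)^7.2667 ≈ 9.2215 MBq.
Sm-153: 751 × (1/2)^(109/46.3) = 751 × (1/2)^2.3542 ≈ 146.88 MBq.
Total = 9.2215 + 146.88 ≈ 156.1 MBq.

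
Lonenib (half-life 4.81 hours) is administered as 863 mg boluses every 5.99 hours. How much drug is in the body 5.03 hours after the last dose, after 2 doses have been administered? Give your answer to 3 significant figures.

The 2 doses were given 11.02, 5.03 hours ago.
Total = 863·(1/2)^(11.02/4.81) + 863·(1/2)^(5.03/4.81)
      = 176.33 + 418.03 ≈ 594.37 mg.

594 mg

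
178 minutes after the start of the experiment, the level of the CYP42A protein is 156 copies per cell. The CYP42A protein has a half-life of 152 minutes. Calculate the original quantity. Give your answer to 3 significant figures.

351 copies per cell

Number of half-lives elapsed: n = 178/152 ≈ 1.1711.
A₀ = A × 2^n = 156 × 2^1.1711 = 156 × 2.2518 ≈ 351.27 copies per cell.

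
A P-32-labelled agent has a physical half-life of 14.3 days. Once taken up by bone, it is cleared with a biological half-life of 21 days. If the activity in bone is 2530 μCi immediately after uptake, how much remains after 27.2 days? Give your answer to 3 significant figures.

276 μCi

1/t_eff = 1/t_phys + 1/t_biol = 1/14.3 + 1/21 = 0.11755 per day.
t_eff = 14.3 × 21 / (14.3 + 21) ≈ 8.5071 days.
Remaining = 2530 × (1/2)^(27.2/8.5071) = 2530 × (1/2)^3.1973 ≈ 275.82 μCi.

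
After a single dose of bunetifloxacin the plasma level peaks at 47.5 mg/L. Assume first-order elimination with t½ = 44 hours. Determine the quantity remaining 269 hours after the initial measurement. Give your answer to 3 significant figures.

0.686 mg/L

Number of half-lives: n = 269/44 ≈ 6.1136.
Remaining = 47.5 × (1/2)^6.1136 = 47.5 × 0.014441 ≈ 0.68597 mg/L.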